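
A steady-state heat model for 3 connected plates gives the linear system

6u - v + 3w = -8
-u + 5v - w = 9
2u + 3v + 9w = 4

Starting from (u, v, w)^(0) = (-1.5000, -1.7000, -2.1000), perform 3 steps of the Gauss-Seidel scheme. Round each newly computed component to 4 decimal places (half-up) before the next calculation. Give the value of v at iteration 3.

1.6044

Iteration 1:
  u = (-8 - (-1)·-1.7000 - (3)·-2.1000) / (6) = -0.5667
  v = (9 - (-1)·-0.5667 - (-1)·-2.1000) / (5) = 1.2667
  w = (4 - (2)·-0.5667 - (3)·1.2667) / (9) = 0.1481
Iteration 2:
  u = (-8 - (-1)·1.2667 - (3)·0.1481) / (6) = -1.1963
  v = (9 - (-1)·-1.1963 - (-1)·0.1481) / (5) = 1.5904
  w = (4 - (2)·-1.1963 - (3)·1.5904) / (9) = 0.1802
Iteration 3:
  u = (-8 - (-1)·1.5904 - (3)·0.1802) / (6) = -1.1584
  v = (9 - (-1)·-1.1584 - (-1)·0.1802) / (5) = 1.6044
  w = (4 - (2)·-1.1584 - (3)·1.6044) / (9) = 0.1671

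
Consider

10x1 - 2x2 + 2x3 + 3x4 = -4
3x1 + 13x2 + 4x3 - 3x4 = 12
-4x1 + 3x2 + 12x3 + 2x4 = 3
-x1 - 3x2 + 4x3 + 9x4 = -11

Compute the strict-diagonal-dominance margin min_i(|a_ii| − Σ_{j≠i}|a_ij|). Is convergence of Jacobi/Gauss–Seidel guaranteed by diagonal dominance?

row 1: |10| − (2+2+3) = 3
row 2: |13| − (3+4+3) = 3
row 3: |12| − (4+3+2) = 3
row 4: |9| − (1+3+4) = 1
minimum over rows = 1 → strictly diagonally dominant (convergence guaranteed)

1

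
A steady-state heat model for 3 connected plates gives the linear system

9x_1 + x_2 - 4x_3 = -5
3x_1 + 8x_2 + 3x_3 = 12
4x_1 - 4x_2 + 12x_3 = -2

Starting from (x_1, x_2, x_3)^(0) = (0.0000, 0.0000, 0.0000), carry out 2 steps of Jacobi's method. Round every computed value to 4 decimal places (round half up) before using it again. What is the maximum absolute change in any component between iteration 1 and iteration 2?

0.6852

Iteration 1:
  x_1 = (-5 - (1)·0.0000 - (-4)·0.0000) / (9) = -0.5556
  x_2 = (12 - (3)·0.0000 - (3)·0.0000) / (8) = 1.5000
  x_3 = (-2 - (4)·0.0000 - (-4)·0.0000) / (12) = -0.1667
Iteration 2:
  x_1 = (-5 - (1)·1.5000 - (-4)·-0.1667) / (9) = -0.7963
  x_2 = (12 - (3)·-0.5556 - (3)·-0.1667) / (8) = 1.7709
  x_3 = (-2 - (4)·-0.5556 - (-4)·1.5000) / (12) = 0.5185
Change: (-0.2407, 0.2709, 0.6852) → max |·| = 0.6852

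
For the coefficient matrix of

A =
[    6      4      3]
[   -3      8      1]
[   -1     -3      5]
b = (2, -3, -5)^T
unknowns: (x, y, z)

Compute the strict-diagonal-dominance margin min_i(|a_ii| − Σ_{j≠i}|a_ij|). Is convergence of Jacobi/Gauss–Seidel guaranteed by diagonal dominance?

-1

row 1: |6| − (4+3) = -1
row 2: |8| − (3+1) = 4
row 3: |5| − (1+3) = 1
minimum over rows = -1 → not strictly diagonally dominant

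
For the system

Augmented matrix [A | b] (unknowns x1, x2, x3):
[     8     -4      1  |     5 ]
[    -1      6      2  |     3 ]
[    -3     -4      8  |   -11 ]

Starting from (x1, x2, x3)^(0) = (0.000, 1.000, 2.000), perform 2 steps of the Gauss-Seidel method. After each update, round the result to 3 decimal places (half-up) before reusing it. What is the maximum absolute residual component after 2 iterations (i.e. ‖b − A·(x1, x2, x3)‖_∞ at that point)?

Iteration 1:
  x1 = (5 - (-4)·1.000 - (1)·2.000) / (8) = 0.875
  x2 = (3 - (-1)·0.875 - (2)·2.000) / (6) = -0.021
  x3 = (-11 - (-3)·0.875 - (-4)·-0.021) / (8) = -1.057
Iteration 2:
  x1 = (5 - (-4)·-0.021 - (1)·-1.057) / (8) = 0.747
  x2 = (3 - (-1)·0.747 - (2)·-1.057) / (6) = 0.977
  x3 = (-11 - (-3)·0.747 - (-4)·0.977) / (8) = -0.606
Residual b − A·x = (3.538, -0.903, -0.003); ∞-norm = 3.538

3.538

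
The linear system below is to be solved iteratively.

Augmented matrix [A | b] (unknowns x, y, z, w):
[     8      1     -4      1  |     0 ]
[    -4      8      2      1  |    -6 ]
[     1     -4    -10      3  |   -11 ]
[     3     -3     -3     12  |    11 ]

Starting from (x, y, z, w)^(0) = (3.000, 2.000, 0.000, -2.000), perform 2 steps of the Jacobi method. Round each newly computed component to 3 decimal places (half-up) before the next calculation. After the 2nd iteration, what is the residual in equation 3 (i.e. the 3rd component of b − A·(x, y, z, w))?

-8.625

Iteration 1:
  x = (0 - (1)·2.000 - (-4)·0.000 - (1)·-2.000) / (8) = 0.000
  y = (-6 - (-4)·3.000 - (2)·0.000 - (1)·-2.000) / (8) = 1.000
  z = (-11 - (1)·3.000 - (-4)·2.000 - (3)·-2.000) / (-10) = 0.000
  w = (11 - (3)·3.000 - (-3)·2.000 - (-3)·0.000) / (12) = 0.667
Iteration 2:
  x = (0 - (1)·1.000 - (-4)·0.000 - (1)·0.667) / (8) = -0.208
  y = (-6 - (-4)·0.000 - (2)·0.000 - (1)·0.667) / (8) = -0.833
  z = (-11 - (1)·0.000 - (-4)·1.000 - (3)·0.667) / (-10) = 0.900
  w = (11 - (3)·0.000 - (-3)·1.000 - (-3)·0.000) / (12) = 1.167
Residual b − A·x = (4.930, -3.135, -8.625, -2.179)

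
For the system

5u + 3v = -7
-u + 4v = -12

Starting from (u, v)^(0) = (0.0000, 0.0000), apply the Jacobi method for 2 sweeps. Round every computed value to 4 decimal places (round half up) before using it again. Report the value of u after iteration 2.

0.4000

Iteration 1:
  u = (-7 - (3)·0.0000) / (5) = -1.4000
  v = (-12 - (-1)·0.0000) / (4) = -3.0000
Iteration 2:
  u = (-7 - (3)·-3.0000) / (5) = 0.4000
  v = (-12 - (-1)·-1.4000) / (4) = -3.3500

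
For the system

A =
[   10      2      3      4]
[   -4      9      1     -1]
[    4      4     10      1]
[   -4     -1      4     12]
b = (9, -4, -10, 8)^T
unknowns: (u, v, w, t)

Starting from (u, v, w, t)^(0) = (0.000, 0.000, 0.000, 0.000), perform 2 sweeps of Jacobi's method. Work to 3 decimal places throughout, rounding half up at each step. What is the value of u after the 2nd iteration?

1.022

Iteration 1:
  u = (9 - (2)·0.000 - (3)·0.000 - (4)·0.000) / (10) = 0.900
  v = (-4 - (-4)·0.000 - (1)·0.000 - (-1)·0.000) / (9) = -0.444
  w = (-10 - (4)·0.000 - (4)·0.000 - (1)·0.000) / (10) = -1.000
  t = (8 - (-4)·0.000 - (-1)·0.000 - (4)·0.000) / (12) = 0.667
Iteration 2:
  u = (9 - (2)·-0.444 - (3)·-1.000 - (4)·0.667) / (10) = 1.022
  v = (-4 - (-4)·0.900 - (1)·-1.000 - (-1)·0.667) / (9) = 0.141
  w = (-10 - (4)·0.900 - (4)·-0.444 - (1)·0.667) / (10) = -1.249
  t = (8 - (-4)·0.900 - (-1)·-0.444 - (4)·-1.000) / (12) = 1.263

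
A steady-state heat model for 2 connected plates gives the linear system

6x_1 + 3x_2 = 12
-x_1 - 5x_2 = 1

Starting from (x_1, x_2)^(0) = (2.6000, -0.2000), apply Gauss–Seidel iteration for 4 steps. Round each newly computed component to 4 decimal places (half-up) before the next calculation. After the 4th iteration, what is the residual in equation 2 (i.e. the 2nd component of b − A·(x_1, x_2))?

Iteration 1:
  x_1 = (12 - (3)·-0.2000) / (6) = 2.1000
  x_2 = (1 - (-1)·2.1000) / (-5) = -0.6200
Iteration 2:
  x_1 = (12 - (3)·-0.6200) / (6) = 2.3100
  x_2 = (1 - (-1)·2.3100) / (-5) = -0.6620
Iteration 3:
  x_1 = (12 - (3)·-0.6620) / (6) = 2.3310
  x_2 = (1 - (-1)·2.3310) / (-5) = -0.6662
Iteration 4:
  x_1 = (12 - (3)·-0.6662) / (6) = 2.3331
  x_2 = (1 - (-1)·2.3331) / (-5) = -0.6666
Residual b − A·x = (0.0012, 0.0001)

0.0001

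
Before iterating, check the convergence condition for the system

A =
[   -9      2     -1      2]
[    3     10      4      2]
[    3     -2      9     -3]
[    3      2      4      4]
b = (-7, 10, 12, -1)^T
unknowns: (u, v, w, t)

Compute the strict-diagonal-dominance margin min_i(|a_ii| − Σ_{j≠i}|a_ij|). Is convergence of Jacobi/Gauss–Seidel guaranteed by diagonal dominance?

row 1: |-9| − (2+1+2) = 4
row 2: |10| − (3+4+2) = 1
row 3: |9| − (3+2+3) = 1
row 4: |4| − (3+2+4) = -5
minimum over rows = -5 → not strictly diagonally dominant

-5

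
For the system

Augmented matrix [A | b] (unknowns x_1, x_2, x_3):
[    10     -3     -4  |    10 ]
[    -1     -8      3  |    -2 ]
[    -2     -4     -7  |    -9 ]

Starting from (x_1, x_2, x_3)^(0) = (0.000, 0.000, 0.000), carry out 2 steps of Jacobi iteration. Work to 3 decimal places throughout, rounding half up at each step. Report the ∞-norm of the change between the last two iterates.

0.589

Iteration 1:
  x_1 = (10 - (-3)·0.000 - (-4)·0.000) / (10) = 1.000
  x_2 = (-2 - (-1)·0.000 - (3)·0.000) / (-8) = 0.250
  x_3 = (-9 - (-2)·0.000 - (-4)·0.000) / (-7) = 1.286
Iteration 2:
  x_1 = (10 - (-3)·0.250 - (-4)·1.286) / (10) = 1.589
  x_2 = (-2 - (-1)·1.000 - (3)·1.286) / (-8) = 0.607
  x_3 = (-9 - (-2)·1.000 - (-4)·0.250) / (-7) = 0.857
Change: (0.589, 0.357, -0.429) → max |·| = 0.589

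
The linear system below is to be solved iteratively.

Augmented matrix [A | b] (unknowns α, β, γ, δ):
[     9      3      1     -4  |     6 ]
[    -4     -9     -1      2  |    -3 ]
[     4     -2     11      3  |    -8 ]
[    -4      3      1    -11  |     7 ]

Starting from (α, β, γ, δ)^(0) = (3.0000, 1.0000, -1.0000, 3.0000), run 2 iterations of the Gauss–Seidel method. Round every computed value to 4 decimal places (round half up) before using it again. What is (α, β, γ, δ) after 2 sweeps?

Iteration 1:
  α = (6 - (3)·1.0000 - (1)·-1.0000 - (-4)·3.0000) / (9) = 1.7778
  β = (-3 - (-4)·1.7778 - (-1)·-1.0000 - (2)·3.0000) / (-9) = 0.3210
  γ = (-8 - (4)·1.7778 - (-2)·0.3210 - (3)·3.0000) / (11) = -2.1336
  δ = (7 - (-4)·1.7778 - (3)·0.3210 - (1)·-2.1336) / (-11) = -1.3893
Iteration 2:
  α = (6 - (3)·0.3210 - (1)·-2.1336 - (-4)·-1.3893) / (9) = 0.1793
  β = (-3 - (-4)·0.1793 - (-1)·-2.1336 - (2)·-1.3893) / (-9) = 0.1820
  γ = (-8 - (4)·0.1793 - (-2)·0.1820 - (3)·-1.3893) / (11) = -0.3805
  δ = (7 - (-4)·0.1793 - (3)·0.1820 - (1)·-0.3805) / (-11) = -0.6865

(0.1793, 0.1820, -0.3805, -0.6865)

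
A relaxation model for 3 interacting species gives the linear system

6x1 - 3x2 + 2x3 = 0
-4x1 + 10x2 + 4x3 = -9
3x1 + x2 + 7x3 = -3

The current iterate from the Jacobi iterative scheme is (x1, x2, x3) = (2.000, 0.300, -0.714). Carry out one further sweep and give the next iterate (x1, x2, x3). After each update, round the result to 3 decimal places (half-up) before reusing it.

One sweep:
  x1 = (0 - (-3)·0.300 - (2)·-0.714) / (6) = 0.388
  x2 = (-9 - (-4)·2.000 - (4)·-0.714) / (10) = 0.186
  x3 = (-3 - (3)·2.000 - (1)·0.300) / (7) = -1.329

(0.388, 0.186, -1.329)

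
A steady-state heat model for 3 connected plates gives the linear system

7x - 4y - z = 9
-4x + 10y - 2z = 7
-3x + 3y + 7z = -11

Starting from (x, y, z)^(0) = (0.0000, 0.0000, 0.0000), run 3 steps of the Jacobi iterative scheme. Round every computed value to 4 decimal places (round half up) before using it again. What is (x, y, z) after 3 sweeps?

(1.6114, 1.0204, -1.3309)

Iteration 1:
  x = (9 - (-4)·0.0000 - (-1)·0.0000) / (7) = 1.2857
  y = (7 - (-4)·0.0000 - (-2)·0.0000) / (10) = 0.7000
  z = (-11 - (-3)·0.0000 - (3)·0.0000) / (7) = -1.5714
Iteration 2:
  x = (9 - (-4)·0.7000 - (-1)·-1.5714) / (7) = 1.4612
  y = (7 - (-4)·1.2857 - (-2)·-1.5714) / (10) = 0.9000
  z = (-11 - (-3)·1.2857 - (3)·0.7000) / (7) = -1.3204
Iteration 3:
  x = (9 - (-4)·0.9000 - (-1)·-1.3204) / (7) = 1.6114
  y = (7 - (-4)·1.4612 - (-2)·-1.3204) / (10) = 1.0204
  z = (-11 - (-3)·1.4612 - (3)·0.9000) / (7) = -1.3309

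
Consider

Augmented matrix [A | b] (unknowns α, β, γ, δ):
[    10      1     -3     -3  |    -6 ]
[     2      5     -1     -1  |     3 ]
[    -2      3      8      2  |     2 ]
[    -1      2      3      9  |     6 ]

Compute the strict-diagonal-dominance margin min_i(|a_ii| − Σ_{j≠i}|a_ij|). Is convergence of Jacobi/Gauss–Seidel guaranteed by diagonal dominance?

1

row 1: |10| − (1+3+3) = 3
row 2: |5| − (2+1+1) = 1
row 3: |8| − (2+3+2) = 1
row 4: |9| − (1+2+3) = 3
minimum over rows = 1 → strictly diagonally dominant (convergence guaranteed)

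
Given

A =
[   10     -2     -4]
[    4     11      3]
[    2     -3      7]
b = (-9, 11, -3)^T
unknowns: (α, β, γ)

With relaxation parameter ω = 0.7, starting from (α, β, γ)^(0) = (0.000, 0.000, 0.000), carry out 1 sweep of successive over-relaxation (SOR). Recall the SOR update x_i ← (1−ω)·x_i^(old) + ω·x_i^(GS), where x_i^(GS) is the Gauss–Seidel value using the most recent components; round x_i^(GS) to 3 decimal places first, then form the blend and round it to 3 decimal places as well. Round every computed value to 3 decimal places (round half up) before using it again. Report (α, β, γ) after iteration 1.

Iteration 1:
  α: GS value = (-9 - (-2)·0.000 - (-4)·0.000) / (10) = -0.900;  α ← (1−ω)·0.000 + ω·-0.900 = -0.630
  β: GS value = (11 - (4)·-0.630 - (3)·0.000) / (11) = 1.229;  β ← (1−ω)·0.000 + ω·1.229 = 0.860
  γ: GS value = (-3 - (2)·-0.630 - (-3)·0.860) / (7) = 0.120;  γ ← (1−ω)·0.000 + ω·0.120 = 0.084

(-0.630, 0.860, 0.084)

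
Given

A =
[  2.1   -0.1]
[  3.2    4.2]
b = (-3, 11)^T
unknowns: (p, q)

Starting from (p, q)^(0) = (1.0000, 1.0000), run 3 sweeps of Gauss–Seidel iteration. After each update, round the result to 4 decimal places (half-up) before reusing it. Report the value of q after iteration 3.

3.5778

Iteration 1:
  p = (-3 - (-0.1)·1.0000) / (2.1) = -1.3810
  q = (11 - (3.2)·-1.3810) / (4.2) = 3.6712
Iteration 2:
  p = (-3 - (-0.1)·3.6712) / (2.1) = -1.2538
  q = (11 - (3.2)·-1.2538) / (4.2) = 3.5743
Iteration 3:
  p = (-3 - (-0.1)·3.5743) / (2.1) = -1.2584
  q = (11 - (3.2)·-1.2584) / (4.2) = 3.5778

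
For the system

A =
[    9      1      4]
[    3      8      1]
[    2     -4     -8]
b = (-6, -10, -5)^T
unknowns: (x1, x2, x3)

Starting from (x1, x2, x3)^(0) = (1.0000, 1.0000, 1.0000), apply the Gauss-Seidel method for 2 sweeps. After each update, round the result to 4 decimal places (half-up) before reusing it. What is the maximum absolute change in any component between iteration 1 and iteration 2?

Iteration 1:
  x1 = (-6 - (1)·1.0000 - (4)·1.0000) / (9) = -1.2222
  x2 = (-10 - (3)·-1.2222 - (1)·1.0000) / (8) = -0.9167
  x3 = (-5 - (2)·-1.2222 - (-4)·-0.9167) / (-8) = 0.7778
Iteration 2:
  x1 = (-6 - (1)·-0.9167 - (4)·0.7778) / (9) = -0.9105
  x2 = (-10 - (3)·-0.9105 - (1)·0.7778) / (8) = -1.0058
  x3 = (-5 - (2)·-0.9105 - (-4)·-1.0058) / (-8) = 0.9003
Change: (0.3117, -0.0891, 0.1225) → max |·| = 0.3117

0.3117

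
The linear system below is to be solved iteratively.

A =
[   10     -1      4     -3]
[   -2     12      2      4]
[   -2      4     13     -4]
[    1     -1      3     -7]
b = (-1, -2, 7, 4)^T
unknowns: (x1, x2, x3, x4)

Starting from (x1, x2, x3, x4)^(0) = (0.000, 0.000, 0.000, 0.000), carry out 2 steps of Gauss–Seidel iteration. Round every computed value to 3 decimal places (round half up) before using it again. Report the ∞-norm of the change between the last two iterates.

Iteration 1:
  x1 = (-1 - (-1)·0.000 - (4)·0.000 - (-3)·0.000) / (10) = -0.100
  x2 = (-2 - (-2)·-0.100 - (2)·0.000 - (4)·0.000) / (12) = -0.183
  x3 = (7 - (-2)·-0.100 - (4)·-0.183 - (-4)·0.000) / (13) = 0.579
  x4 = (4 - (1)·-0.100 - (-1)·-0.183 - (3)·0.579) / (-7) = -0.311
Iteration 2:
  x1 = (-1 - (-1)·-0.183 - (4)·0.579 - (-3)·-0.311) / (10) = -0.443
  x2 = (-2 - (-2)·-0.443 - (2)·0.579 - (4)·-0.311) / (12) = -0.233
  x3 = (7 - (-2)·-0.443 - (4)·-0.233 - (-4)·-0.311) / (13) = 0.446
  x4 = (4 - (1)·-0.443 - (-1)·-0.233 - (3)·0.446) / (-7) = -0.410
Change: (-0.343, -0.050, -0.133, -0.099) → max |·| = 0.343

0.343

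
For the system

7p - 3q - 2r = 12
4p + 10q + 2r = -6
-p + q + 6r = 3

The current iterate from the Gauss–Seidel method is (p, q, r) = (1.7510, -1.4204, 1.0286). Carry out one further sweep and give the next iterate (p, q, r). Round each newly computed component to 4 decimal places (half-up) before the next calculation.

One sweep:
  p = (12 - (-3)·-1.4204 - (-2)·1.0286) / (7) = 1.3994
  q = (-6 - (4)·1.3994 - (2)·1.0286) / (10) = -1.3655
  r = (3 - (-1)·1.3994 - (1)·-1.3655) / (6) = 0.9608

(1.3994, -1.3655, 0.9608)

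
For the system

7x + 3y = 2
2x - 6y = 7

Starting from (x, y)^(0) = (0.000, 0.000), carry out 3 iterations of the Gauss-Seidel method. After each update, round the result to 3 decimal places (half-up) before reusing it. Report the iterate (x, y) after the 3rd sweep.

(0.679, -0.940)

Iteration 1:
  x = (2 - (3)·0.000) / (7) = 0.286
  y = (7 - (2)·0.286) / (-6) = -1.071
Iteration 2:
  x = (2 - (3)·-1.071) / (7) = 0.745
  y = (7 - (2)·0.745) / (-6) = -0.918
Iteration 3:
  x = (2 - (3)·-0.918) / (7) = 0.679
  y = (7 - (2)·0.679) / (-6) = -0.940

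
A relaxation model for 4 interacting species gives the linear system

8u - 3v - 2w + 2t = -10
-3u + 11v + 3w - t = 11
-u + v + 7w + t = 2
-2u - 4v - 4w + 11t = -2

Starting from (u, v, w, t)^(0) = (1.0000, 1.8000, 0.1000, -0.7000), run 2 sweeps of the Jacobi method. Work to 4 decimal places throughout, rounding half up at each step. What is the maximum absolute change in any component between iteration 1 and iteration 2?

Iteration 1:
  u = (-10 - (-3)·1.8000 - (-2)·0.1000 - (2)·-0.7000) / (8) = -0.3750
  v = (11 - (-3)·1.0000 - (3)·0.1000 - (-1)·-0.7000) / (11) = 1.1818
  w = (2 - (-1)·1.0000 - (1)·1.8000 - (1)·-0.7000) / (7) = 0.2714
  t = (-2 - (-2)·1.0000 - (-4)·1.8000 - (-4)·0.1000) / (11) = 0.6909
Iteration 2:
  u = (-10 - (-3)·1.1818 - (-2)·0.2714 - (2)·0.6909) / (8) = -0.9117
  v = (11 - (-3)·-0.3750 - (3)·0.2714 - (-1)·0.6909) / (11) = 0.8865
  w = (2 - (-1)·-0.3750 - (1)·1.1818 - (1)·0.6909) / (7) = -0.0354
  t = (-2 - (-2)·-0.3750 - (-4)·1.1818 - (-4)·0.2714) / (11) = 0.2784
Change: (-0.5367, -0.2953, -0.3068, -0.4125) → max |·| = 0.5367

0.5367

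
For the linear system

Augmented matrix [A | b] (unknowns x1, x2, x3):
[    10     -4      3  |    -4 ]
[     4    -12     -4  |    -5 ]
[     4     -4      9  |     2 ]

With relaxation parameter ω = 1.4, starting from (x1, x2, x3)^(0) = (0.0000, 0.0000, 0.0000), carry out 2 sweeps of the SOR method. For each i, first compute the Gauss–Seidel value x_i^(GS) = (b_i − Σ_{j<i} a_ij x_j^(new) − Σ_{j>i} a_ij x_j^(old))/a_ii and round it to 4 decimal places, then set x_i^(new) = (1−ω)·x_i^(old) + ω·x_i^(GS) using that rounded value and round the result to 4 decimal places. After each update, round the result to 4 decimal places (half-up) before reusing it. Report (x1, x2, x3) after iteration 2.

(-0.5169, -0.1880, 0.1718)

Iteration 1:
  x1: GS value = (-4 - (-4)·0.0000 - (3)·0.0000) / (10) = -0.4000;  x1 ← (1−ω)·0.0000 + ω·-0.4000 = -0.5600
  x2: GS value = (-5 - (4)·-0.5600 - (-4)·0.0000) / (-12) = 0.2300;  x2 ← (1−ω)·0.0000 + ω·0.2300 = 0.3220
  x3: GS value = (2 - (4)·-0.5600 - (-4)·0.3220) / (9) = 0.6142;  x3 ← (1−ω)·0.0000 + ω·0.6142 = 0.8599
Iteration 2:
  x1: GS value = (-4 - (-4)·0.3220 - (3)·0.8599) / (10) = -0.5292;  x1 ← (1−ω)·-0.5600 + ω·-0.5292 = -0.5169
  x2: GS value = (-5 - (4)·-0.5169 - (-4)·0.8599) / (-12) = -0.0423;  x2 ← (1−ω)·0.3220 + ω·-0.0423 = -0.1880
  x3: GS value = (2 - (4)·-0.5169 - (-4)·-0.1880) / (9) = 0.3684;  x3 ← (1−ω)·0.8599 + ω·0.3684 = 0.1718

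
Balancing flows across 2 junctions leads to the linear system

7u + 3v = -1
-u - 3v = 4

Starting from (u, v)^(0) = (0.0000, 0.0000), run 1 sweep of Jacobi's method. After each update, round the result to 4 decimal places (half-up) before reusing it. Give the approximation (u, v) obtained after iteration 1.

(-0.1429, -1.3333)

Iteration 1:
  u = (-1 - (3)·0.0000) / (7) = -0.1429
  v = (4 - (-1)·0.0000) / (-3) = -1.3333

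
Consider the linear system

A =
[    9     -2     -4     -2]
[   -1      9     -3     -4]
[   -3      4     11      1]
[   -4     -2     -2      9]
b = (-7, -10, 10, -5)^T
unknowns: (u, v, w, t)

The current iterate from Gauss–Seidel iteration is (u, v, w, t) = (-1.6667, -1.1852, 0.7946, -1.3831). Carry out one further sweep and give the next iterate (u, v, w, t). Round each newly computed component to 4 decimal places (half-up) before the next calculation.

One sweep:
  u = (-7 - (-2)·-1.1852 - (-4)·0.7946 - (-2)·-1.3831) / (9) = -0.9954
  v = (-10 - (-1)·-0.9954 - (-3)·0.7946 - (-4)·-1.3831) / (9) = -1.5716
  w = (10 - (-3)·-0.9954 - (4)·-1.5716 - (1)·-1.3831) / (11) = 1.3348
  t = (-5 - (-4)·-0.9954 - (-2)·-1.5716 - (-2)·1.3348) / (9) = -1.0506

(-0.9954, -1.5716, 1.3348, -1.0506)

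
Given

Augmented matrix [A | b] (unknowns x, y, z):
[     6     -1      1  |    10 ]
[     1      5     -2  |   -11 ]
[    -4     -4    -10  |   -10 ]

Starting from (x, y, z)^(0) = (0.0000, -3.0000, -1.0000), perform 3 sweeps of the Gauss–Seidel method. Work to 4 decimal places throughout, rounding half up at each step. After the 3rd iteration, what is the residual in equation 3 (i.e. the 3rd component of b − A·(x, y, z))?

Iteration 1:
  x = (10 - (-1)·-3.0000 - (1)·-1.0000) / (6) = 1.3333
  y = (-11 - (1)·1.3333 - (-2)·-1.0000) / (5) = -2.8667
  z = (-10 - (-4)·1.3333 - (-4)·-2.8667) / (-10) = 1.6134
Iteration 2:
  x = (10 - (-1)·-2.8667 - (1)·1.6134) / (6) = 0.9200
  y = (-11 - (1)·0.9200 - (-2)·1.6134) / (5) = -1.7386
  z = (-10 - (-4)·0.9200 - (-4)·-1.7386) / (-10) = 1.3274
Iteration 3:
  x = (10 - (-1)·-1.7386 - (1)·1.3274) / (6) = 1.1557
  y = (-11 - (1)·1.1557 - (-2)·1.3274) / (5) = -1.9002
  z = (-10 - (-4)·1.1557 - (-4)·-1.9002) / (-10) = 1.2978
Residual b − A·x = (-0.1322, -0.0591, 0.0000)

0.0000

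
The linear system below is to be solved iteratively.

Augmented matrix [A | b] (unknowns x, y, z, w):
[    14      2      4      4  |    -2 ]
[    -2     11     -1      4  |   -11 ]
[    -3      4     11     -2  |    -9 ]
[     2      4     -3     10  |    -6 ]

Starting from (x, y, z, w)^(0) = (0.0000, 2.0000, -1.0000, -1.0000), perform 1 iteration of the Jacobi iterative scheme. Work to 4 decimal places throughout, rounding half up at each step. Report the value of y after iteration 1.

-0.7273

Iteration 1:
  x = (-2 - (2)·2.0000 - (4)·-1.0000 - (4)·-1.0000) / (14) = 0.1429
  y = (-11 - (-2)·0.0000 - (-1)·-1.0000 - (4)·-1.0000) / (11) = -0.7273
  z = (-9 - (-3)·0.0000 - (4)·2.0000 - (-2)·-1.0000) / (11) = -1.7273
  w = (-6 - (2)·0.0000 - (4)·2.0000 - (-3)·-1.0000) / (10) = -1.7000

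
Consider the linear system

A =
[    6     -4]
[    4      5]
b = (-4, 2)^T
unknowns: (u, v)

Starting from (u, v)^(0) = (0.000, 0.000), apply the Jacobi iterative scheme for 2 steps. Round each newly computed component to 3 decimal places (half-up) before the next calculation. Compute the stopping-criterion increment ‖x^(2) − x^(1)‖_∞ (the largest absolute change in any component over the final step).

0.534

Iteration 1:
  u = (-4 - (-4)·0.000) / (6) = -0.667
  v = (2 - (4)·0.000) / (5) = 0.400
Iteration 2:
  u = (-4 - (-4)·0.400) / (6) = -0.400
  v = (2 - (4)·-0.667) / (5) = 0.934
Change: (0.267, 0.534) → max |·| = 0.534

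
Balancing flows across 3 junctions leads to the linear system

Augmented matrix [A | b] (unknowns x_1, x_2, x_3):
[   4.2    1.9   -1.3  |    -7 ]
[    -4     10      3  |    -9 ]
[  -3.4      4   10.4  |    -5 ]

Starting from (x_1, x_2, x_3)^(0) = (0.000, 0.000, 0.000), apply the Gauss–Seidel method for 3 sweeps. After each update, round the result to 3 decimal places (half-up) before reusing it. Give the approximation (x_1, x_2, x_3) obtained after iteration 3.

(-1.235, -1.282, -0.391)

Iteration 1:
  x_1 = (-7 - (1.9)·0.000 - (-1.3)·0.000) / (4.2) = -1.667
  x_2 = (-9 - (-4)·-1.667 - (3)·0.000) / (10) = -1.567
  x_3 = (-5 - (-3.4)·-1.667 - (4)·-1.567) / (10.4) = -0.423
Iteration 2:
  x_1 = (-7 - (1.9)·-1.567 - (-1.3)·-0.423) / (4.2) = -1.089
  x_2 = (-9 - (-4)·-1.089 - (3)·-0.423) / (10) = -1.209
  x_3 = (-5 - (-3.4)·-1.089 - (4)·-1.209) / (10.4) = -0.372
Iteration 3:
  x_1 = (-7 - (1.9)·-1.209 - (-1.3)·-0.372) / (4.2) = -1.235
  x_2 = (-9 - (-4)·-1.235 - (3)·-0.372) / (10) = -1.282
  x_3 = (-5 - (-3.4)·-1.235 - (4)·-1.282) / (10.4) = -0.391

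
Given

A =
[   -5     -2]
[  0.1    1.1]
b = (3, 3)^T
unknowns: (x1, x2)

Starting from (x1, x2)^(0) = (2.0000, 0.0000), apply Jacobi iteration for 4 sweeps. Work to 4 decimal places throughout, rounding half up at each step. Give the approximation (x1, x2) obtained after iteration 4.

Iteration 1:
  x1 = (3 - (-2)·0.0000) / (-5) = -0.6000
  x2 = (3 - (0.1)·2.0000) / (1.1) = 2.5455
Iteration 2:
  x1 = (3 - (-2)·2.5455) / (-5) = -1.6182
  x2 = (3 - (0.1)·-0.6000) / (1.1) = 2.7818
Iteration 3:
  x1 = (3 - (-2)·2.7818) / (-5) = -1.7127
  x2 = (3 - (0.1)·-1.6182) / (1.1) = 2.8744
Iteration 4:
  x1 = (3 - (-2)·2.8744) / (-5) = -1.7498
  x2 = (3 - (0.1)·-1.7127) / (1.1) = 2.8830

(-1.7498, 2.8830)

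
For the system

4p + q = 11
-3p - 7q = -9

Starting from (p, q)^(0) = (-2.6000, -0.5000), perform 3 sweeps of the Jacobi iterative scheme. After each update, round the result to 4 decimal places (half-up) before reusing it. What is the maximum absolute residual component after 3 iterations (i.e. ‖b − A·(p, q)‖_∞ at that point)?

Iteration 1:
  p = (11 - (1)·-0.5000) / (4) = 2.8750
  q = (-9 - (-3)·-2.6000) / (-7) = 2.4000
Iteration 2:
  p = (11 - (1)·2.4000) / (4) = 2.1500
  q = (-9 - (-3)·2.8750) / (-7) = 0.0536
Iteration 3:
  p = (11 - (1)·0.0536) / (4) = 2.7366
  q = (-9 - (-3)·2.1500) / (-7) = 0.3643
Residual b − A·x = (-0.3107, 1.7599); ∞-norm = 1.7599

1.7599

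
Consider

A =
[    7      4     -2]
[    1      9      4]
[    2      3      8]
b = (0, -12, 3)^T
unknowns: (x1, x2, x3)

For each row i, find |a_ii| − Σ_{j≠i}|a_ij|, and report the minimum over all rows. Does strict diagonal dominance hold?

row 1: |7| − (4+2) = 1
row 2: |9| − (1+4) = 4
row 3: |8| − (2+3) = 3
minimum over rows = 1 → strictly diagonally dominant (convergence guaranteed)

1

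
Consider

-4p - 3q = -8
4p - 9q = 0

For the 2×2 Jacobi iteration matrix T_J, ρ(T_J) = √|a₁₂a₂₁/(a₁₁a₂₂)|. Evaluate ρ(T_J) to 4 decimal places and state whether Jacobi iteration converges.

0.5774

a₁₂a₂₁/(a₁₁a₂₂) = (-3)·(4) / ((-4)·(-9)) = -0.333333
ρ = √|-0.333333| = √0.333333 = 0.5774
ρ < 1, so Jacobi converges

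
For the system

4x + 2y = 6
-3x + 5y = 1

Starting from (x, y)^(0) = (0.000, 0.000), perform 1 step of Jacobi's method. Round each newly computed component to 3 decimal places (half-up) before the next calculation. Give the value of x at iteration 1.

1.500

Iteration 1:
  x = (6 - (2)·0.000) / (4) = 1.500
  y = (1 - (-3)·0.000) / (5) = 0.200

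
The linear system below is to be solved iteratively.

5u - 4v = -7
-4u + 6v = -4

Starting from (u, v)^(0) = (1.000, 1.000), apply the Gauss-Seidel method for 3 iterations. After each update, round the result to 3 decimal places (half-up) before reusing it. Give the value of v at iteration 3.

Iteration 1:
  u = (-7 - (-4)·1.000) / (5) = -0.600
  v = (-4 - (-4)·-0.600) / (6) = -1.067
Iteration 2:
  u = (-7 - (-4)·-1.067) / (5) = -2.254
  v = (-4 - (-4)·-2.254) / (6) = -2.169
Iteration 3:
  u = (-7 - (-4)·-2.169) / (5) = -3.135
  v = (-4 - (-4)·-3.135) / (6) = -2.757

-2.757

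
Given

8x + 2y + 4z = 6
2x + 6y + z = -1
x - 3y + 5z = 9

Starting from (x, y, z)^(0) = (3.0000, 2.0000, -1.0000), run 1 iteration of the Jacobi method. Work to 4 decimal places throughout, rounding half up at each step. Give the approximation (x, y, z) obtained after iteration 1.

Iteration 1:
  x = (6 - (2)·2.0000 - (4)·-1.0000) / (8) = 0.7500
  y = (-1 - (2)·3.0000 - (1)·-1.0000) / (6) = -1.0000
  z = (9 - (1)·3.0000 - (-3)·2.0000) / (5) = 2.4000

(0.7500, -1.0000, 2.4000)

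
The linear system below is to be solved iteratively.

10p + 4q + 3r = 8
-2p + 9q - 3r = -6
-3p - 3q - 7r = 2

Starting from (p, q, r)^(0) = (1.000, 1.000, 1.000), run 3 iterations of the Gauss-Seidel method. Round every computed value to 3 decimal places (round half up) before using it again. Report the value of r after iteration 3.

Iteration 1:
  p = (8 - (4)·1.000 - (3)·1.000) / (10) = 0.100
  q = (-6 - (-2)·0.100 - (-3)·1.000) / (9) = -0.311
  r = (2 - (-3)·0.100 - (-3)·-0.311) / (-7) = -0.195
Iteration 2:
  p = (8 - (4)·-0.311 - (3)·-0.195) / (10) = 0.983
  q = (-6 - (-2)·0.983 - (-3)·-0.195) / (9) = -0.513
  r = (2 - (-3)·0.983 - (-3)·-0.513) / (-7) = -0.487
Iteration 3:
  p = (8 - (4)·-0.513 - (3)·-0.487) / (10) = 1.151
  q = (-6 - (-2)·1.151 - (-3)·-0.487) / (9) = -0.573
  r = (2 - (-3)·1.151 - (-3)·-0.573) / (-7) = -0.533

-0.533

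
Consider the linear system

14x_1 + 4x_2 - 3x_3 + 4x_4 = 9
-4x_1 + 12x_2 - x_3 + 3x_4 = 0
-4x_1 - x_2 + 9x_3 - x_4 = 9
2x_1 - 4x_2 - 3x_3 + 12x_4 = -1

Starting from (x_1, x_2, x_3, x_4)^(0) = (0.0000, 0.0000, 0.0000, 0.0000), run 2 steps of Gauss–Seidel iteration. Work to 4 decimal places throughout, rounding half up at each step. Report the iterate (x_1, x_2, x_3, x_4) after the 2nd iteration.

Iteration 1:
  x_1 = (9 - (4)·0.0000 - (-3)·0.0000 - (4)·0.0000) / (14) = 0.6429
  x_2 = (0 - (-4)·0.6429 - (-1)·0.0000 - (3)·0.0000) / (12) = 0.2143
  x_3 = (9 - (-4)·0.6429 - (-1)·0.2143 - (-1)·0.0000) / (9) = 1.3095
  x_4 = (-1 - (2)·0.6429 - (-4)·0.2143 - (-3)·1.3095) / (12) = 0.2083
Iteration 2:
  x_1 = (9 - (4)·0.2143 - (-3)·1.3095 - (4)·0.2083) / (14) = 0.8027
  x_2 = (0 - (-4)·0.8027 - (-1)·1.3095 - (3)·0.2083) / (12) = 0.3246
  x_3 = (9 - (-4)·0.8027 - (-1)·0.3246 - (-1)·0.2083) / (9) = 1.4160
  x_4 = (-1 - (2)·0.8027 - (-4)·0.3246 - (-3)·1.4160) / (12) = 0.2451

(0.8027, 0.3246, 1.4160, 0.2451)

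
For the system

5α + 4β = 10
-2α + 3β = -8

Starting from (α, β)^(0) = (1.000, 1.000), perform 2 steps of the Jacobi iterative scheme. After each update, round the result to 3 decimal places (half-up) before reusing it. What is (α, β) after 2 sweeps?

(3.600, -1.867)

Iteration 1:
  α = (10 - (4)·1.000) / (5) = 1.200
  β = (-8 - (-2)·1.000) / (3) = -2.000
Iteration 2:
  α = (10 - (4)·-2.000) / (5) = 3.600
  β = (-8 - (-2)·1.200) / (3) = -1.867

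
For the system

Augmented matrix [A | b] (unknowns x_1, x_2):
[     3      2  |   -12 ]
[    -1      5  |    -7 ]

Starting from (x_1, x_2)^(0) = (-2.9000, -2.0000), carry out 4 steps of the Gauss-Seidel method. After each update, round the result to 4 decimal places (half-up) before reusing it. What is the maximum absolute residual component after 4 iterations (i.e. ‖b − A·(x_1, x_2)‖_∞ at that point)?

0.0004

Iteration 1:
  x_1 = (-12 - (2)·-2.0000) / (3) = -2.6667
  x_2 = (-7 - (-1)·-2.6667) / (5) = -1.9333
Iteration 2:
  x_1 = (-12 - (2)·-1.9333) / (3) = -2.7111
  x_2 = (-7 - (-1)·-2.7111) / (5) = -1.9422
Iteration 3:
  x_1 = (-12 - (2)·-1.9422) / (3) = -2.7052
  x_2 = (-7 - (-1)·-2.7052) / (5) = -1.9410
Iteration 4:
  x_1 = (-12 - (2)·-1.9410) / (3) = -2.7060
  x_2 = (-7 - (-1)·-2.7060) / (5) = -1.9412
Residual b − A·x = (0.0004, 0.0000); ∞-norm = 0.0004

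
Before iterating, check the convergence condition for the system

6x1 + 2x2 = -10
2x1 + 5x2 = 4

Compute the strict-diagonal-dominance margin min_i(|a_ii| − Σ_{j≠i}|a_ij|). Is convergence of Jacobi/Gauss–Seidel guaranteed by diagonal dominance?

row 1: |6| − (2) = 4
row 2: |5| − (2) = 3
minimum over rows = 3 → strictly diagonally dominant (convergence guaranteed)

3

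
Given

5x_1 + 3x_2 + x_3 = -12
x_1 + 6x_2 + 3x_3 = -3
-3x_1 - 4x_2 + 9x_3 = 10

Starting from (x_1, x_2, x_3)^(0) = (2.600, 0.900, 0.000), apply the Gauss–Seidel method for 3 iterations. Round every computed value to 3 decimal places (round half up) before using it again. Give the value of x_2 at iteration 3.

-0.225

Iteration 1:
  x_1 = (-12 - (3)·0.900 - (1)·0.000) / (5) = -2.940
  x_2 = (-3 - (1)·-2.940 - (3)·0.000) / (6) = -0.010
  x_3 = (10 - (-3)·-2.940 - (-4)·-0.010) / (9) = 0.127
Iteration 2:
  x_1 = (-12 - (3)·-0.010 - (1)·0.127) / (5) = -2.419
  x_2 = (-3 - (1)·-2.419 - (3)·0.127) / (6) = -0.160
  x_3 = (10 - (-3)·-2.419 - (-4)·-0.160) / (9) = 0.234
Iteration 3:
  x_1 = (-12 - (3)·-0.160 - (1)·0.234) / (5) = -2.351
  x_2 = (-3 - (1)·-2.351 - (3)·0.234) / (6) = -0.225
  x_3 = (10 - (-3)·-2.351 - (-4)·-0.225) / (9) = 0.227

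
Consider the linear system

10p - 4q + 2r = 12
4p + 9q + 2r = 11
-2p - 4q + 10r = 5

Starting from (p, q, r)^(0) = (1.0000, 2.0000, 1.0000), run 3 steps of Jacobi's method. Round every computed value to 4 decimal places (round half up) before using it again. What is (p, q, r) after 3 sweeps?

Iteration 1:
  p = (12 - (-4)·2.0000 - (2)·1.0000) / (10) = 1.8000
  q = (11 - (4)·1.0000 - (2)·1.0000) / (9) = 0.5556
  r = (5 - (-2)·1.0000 - (-4)·2.0000) / (10) = 1.5000
Iteration 2:
  p = (12 - (-4)·0.5556 - (2)·1.5000) / (10) = 1.1222
  q = (11 - (4)·1.8000 - (2)·1.5000) / (9) = 0.0889
  r = (5 - (-2)·1.8000 - (-4)·0.5556) / (10) = 1.0822
Iteration 3:
  p = (12 - (-4)·0.0889 - (2)·1.0822) / (10) = 1.0191
  q = (11 - (4)·1.1222 - (2)·1.0822) / (9) = 0.4830
  r = (5 - (-2)·1.1222 - (-4)·0.0889) / (10) = 0.7600

(1.0191, 0.4830, 0.7600)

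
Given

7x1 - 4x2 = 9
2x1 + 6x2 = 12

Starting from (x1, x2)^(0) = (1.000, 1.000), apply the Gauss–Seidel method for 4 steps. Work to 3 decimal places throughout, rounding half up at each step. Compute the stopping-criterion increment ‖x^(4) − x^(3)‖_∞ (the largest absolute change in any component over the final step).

0.008

Iteration 1:
  x1 = (9 - (-4)·1.000) / (7) = 1.857
  x2 = (12 - (2)·1.857) / (6) = 1.381
Iteration 2:
  x1 = (9 - (-4)·1.381) / (7) = 2.075
  x2 = (12 - (2)·2.075) / (6) = 1.308
Iteration 3:
  x1 = (9 - (-4)·1.308) / (7) = 2.033
  x2 = (12 - (2)·2.033) / (6) = 1.322
Iteration 4:
  x1 = (9 - (-4)·1.322) / (7) = 2.041
  x2 = (12 - (2)·2.041) / (6) = 1.320
Change: (0.008, -0.002) → max |·| = 0.008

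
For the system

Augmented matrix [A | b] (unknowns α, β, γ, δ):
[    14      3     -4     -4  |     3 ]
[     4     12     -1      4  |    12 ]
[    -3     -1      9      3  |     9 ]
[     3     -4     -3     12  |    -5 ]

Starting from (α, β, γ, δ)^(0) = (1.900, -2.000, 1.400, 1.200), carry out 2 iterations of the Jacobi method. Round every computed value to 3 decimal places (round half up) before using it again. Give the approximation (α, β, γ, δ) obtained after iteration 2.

Iteration 1:
  α = (3 - (3)·-2.000 - (-4)·1.400 - (-4)·1.200) / (14) = 1.386
  β = (12 - (4)·1.900 - (-1)·1.400 - (4)·1.200) / (12) = 0.083
  γ = (9 - (-3)·1.900 - (-1)·-2.000 - (3)·1.200) / (9) = 1.011
  δ = (-5 - (3)·1.900 - (-4)·-2.000 - (-3)·1.400) / (12) = -1.208
Iteration 2:
  α = (3 - (3)·0.083 - (-4)·1.011 - (-4)·-1.208) / (14) = 0.140
  β = (12 - (4)·1.386 - (-1)·1.011 - (4)·-1.208) / (12) = 1.025
  γ = (9 - (-3)·1.386 - (-1)·0.083 - (3)·-1.208) / (9) = 1.874
  δ = (-5 - (3)·1.386 - (-4)·0.083 - (-3)·1.011) / (12) = -0.483

(0.140, 1.025, 1.874, -0.483)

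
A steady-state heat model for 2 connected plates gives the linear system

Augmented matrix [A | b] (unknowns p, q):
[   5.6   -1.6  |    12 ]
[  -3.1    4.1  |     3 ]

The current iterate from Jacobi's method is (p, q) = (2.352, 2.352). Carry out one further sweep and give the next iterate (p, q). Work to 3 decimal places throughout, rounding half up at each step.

One sweep:
  p = (12 - (-1.6)·2.352) / (5.6) = 2.815
  q = (3 - (-3.1)·2.352) / (4.1) = 2.510

(2.815, 2.510)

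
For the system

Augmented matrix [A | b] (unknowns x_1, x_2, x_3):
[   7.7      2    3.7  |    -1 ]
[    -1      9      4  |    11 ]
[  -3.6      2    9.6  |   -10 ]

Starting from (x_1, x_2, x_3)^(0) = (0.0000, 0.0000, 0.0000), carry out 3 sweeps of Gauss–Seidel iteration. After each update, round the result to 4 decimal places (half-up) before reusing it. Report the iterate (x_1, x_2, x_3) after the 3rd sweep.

Iteration 1:
  x_1 = (-1 - (2)·0.0000 - (3.7)·0.0000) / (7.7) = -0.1299
  x_2 = (11 - (-1)·-0.1299 - (4)·0.0000) / (9) = 1.2078
  x_3 = (-10 - (-3.6)·-0.1299 - (2)·1.2078) / (9.6) = -1.3420
Iteration 2:
  x_1 = (-1 - (2)·1.2078 - (3.7)·-1.3420) / (7.7) = 0.2013
  x_2 = (11 - (-1)·0.2013 - (4)·-1.3420) / (9) = 1.8410
  x_3 = (-10 - (-3.6)·0.2013 - (2)·1.8410) / (9.6) = -1.3497
Iteration 3:
  x_1 = (-1 - (2)·1.8410 - (3.7)·-1.3497) / (7.7) = 0.0405
  x_2 = (11 - (-1)·0.0405 - (4)·-1.3497) / (9) = 1.8266
  x_3 = (-10 - (-3.6)·0.0405 - (2)·1.8266) / (9.6) = -1.4070

(0.0405, 1.8266, -1.4070)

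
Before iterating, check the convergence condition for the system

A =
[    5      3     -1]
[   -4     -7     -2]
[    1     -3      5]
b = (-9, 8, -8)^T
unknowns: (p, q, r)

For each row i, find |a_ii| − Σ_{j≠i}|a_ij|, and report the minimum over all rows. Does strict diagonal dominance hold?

row 1: |5| − (3+1) = 1
row 2: |-7| − (4+2) = 1
row 3: |5| − (1+3) = 1
minimum over rows = 1 → strictly diagonally dominant (convergence guaranteed)

1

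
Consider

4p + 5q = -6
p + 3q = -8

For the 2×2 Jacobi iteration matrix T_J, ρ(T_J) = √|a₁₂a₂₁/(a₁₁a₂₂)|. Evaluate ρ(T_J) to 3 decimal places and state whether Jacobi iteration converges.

a₁₂a₂₁/(a₁₁a₂₂) = (5)·(1) / ((4)·(3)) = 0.416667
ρ = √|0.416667| = √0.416667 = 0.645
ρ < 1, so Jacobi converges

0.645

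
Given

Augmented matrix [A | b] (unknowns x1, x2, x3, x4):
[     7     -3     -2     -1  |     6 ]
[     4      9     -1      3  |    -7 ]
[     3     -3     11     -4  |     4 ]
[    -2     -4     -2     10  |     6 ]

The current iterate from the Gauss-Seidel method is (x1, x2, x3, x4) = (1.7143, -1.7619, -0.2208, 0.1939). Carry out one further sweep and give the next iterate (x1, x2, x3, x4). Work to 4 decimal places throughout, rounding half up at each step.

(0.0667, -0.8966, 0.1714, 0.2890)

One sweep:
  x1 = (6 - (-3)·-1.7619 - (-2)·-0.2208 - (-1)·0.1939) / (7) = 0.0667
  x2 = (-7 - (4)·0.0667 - (-1)·-0.2208 - (3)·0.1939) / (9) = -0.8966
  x3 = (4 - (3)·0.0667 - (-3)·-0.8966 - (-4)·0.1939) / (11) = 0.1714
  x4 = (6 - (-2)·0.0667 - (-4)·-0.8966 - (-2)·0.1714) / (10) = 0.2890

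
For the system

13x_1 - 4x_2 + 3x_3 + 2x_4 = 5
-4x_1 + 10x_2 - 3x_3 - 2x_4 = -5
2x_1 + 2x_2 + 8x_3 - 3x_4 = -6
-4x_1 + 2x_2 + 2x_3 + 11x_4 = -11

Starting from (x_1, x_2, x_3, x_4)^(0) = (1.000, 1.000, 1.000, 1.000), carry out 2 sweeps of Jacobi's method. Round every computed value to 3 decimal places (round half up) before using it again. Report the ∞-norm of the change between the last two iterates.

Iteration 1:
  x_1 = (5 - (-4)·1.000 - (3)·1.000 - (2)·1.000) / (13) = 0.308
  x_2 = (-5 - (-4)·1.000 - (-3)·1.000 - (-2)·1.000) / (10) = 0.400
  x_3 = (-6 - (2)·1.000 - (2)·1.000 - (-3)·1.000) / (8) = -0.875
  x_4 = (-11 - (-4)·1.000 - (2)·1.000 - (2)·1.000) / (11) = -1.000
Iteration 2:
  x_1 = (5 - (-4)·0.400 - (3)·-0.875 - (2)·-1.000) / (13) = 0.863
  x_2 = (-5 - (-4)·0.308 - (-3)·-0.875 - (-2)·-1.000) / (10) = -0.839
  x_3 = (-6 - (2)·0.308 - (2)·0.400 - (-3)·-1.000) / (8) = -1.302
  x_4 = (-11 - (-4)·0.308 - (2)·0.400 - (2)·-0.875) / (11) = -0.802
Change: (0.555, -1.239, -0.427, 0.198) → max |·| = 1.239

1.239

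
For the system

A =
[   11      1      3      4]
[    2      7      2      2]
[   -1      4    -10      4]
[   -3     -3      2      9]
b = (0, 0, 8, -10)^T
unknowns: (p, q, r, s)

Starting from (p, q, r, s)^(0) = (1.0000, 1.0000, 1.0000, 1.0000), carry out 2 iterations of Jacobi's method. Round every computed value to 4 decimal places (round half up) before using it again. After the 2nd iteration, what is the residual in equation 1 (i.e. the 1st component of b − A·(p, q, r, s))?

6.2279

Iteration 1:
  p = (0 - (1)·1.0000 - (3)·1.0000 - (4)·1.0000) / (11) = -0.7273
  q = (0 - (2)·1.0000 - (2)·1.0000 - (2)·1.0000) / (7) = -0.8571
  r = (8 - (-1)·1.0000 - (4)·1.0000 - (4)·1.0000) / (-10) = -0.1000
  s = (-10 - (-3)·1.0000 - (-3)·1.0000 - (2)·1.0000) / (9) = -0.6667
Iteration 2:
  p = (0 - (1)·-0.8571 - (3)·-0.1000 - (4)·-0.6667) / (11) = 0.3476
  q = (0 - (2)·-0.7273 - (2)·-0.1000 - (2)·-0.6667) / (7) = 0.4269
  r = (8 - (-1)·-0.7273 - (4)·-0.8571 - (4)·-0.6667) / (-10) = -1.3368
  s = (-10 - (-3)·-0.7273 - (-3)·-0.8571 - (2)·-0.1000) / (9) = -1.6170
Residual b − A·x = (6.2279, 2.2241, -0.2600, 9.5501)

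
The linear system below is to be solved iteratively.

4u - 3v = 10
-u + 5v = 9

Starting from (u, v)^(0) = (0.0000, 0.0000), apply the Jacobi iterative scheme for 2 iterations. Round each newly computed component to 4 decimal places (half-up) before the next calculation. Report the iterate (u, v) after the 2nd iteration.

(3.8500, 2.3000)

Iteration 1:
  u = (10 - (-3)·0.0000) / (4) = 2.5000
  v = (9 - (-1)·0.0000) / (5) = 1.8000
Iteration 2:
  u = (10 - (-3)·1.8000) / (4) = 3.8500
  v = (9 - (-1)·2.5000) / (5) = 2.3000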